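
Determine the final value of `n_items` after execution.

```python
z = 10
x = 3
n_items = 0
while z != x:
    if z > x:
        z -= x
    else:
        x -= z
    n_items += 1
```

Let's trace through this code step by step.

Initialize: z = 10
Initialize: x = 3
Initialize: n_items = 0
Entering loop: while z != x:

After execution: n_items = 5
5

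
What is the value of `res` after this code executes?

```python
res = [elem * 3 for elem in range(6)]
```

Let's trace through this code step by step.

Initialize: res = [elem * 3 for elem in range(6)]

After execution: res = [0, 3, 6, 9, 12, 15]
[0, 3, 6, 9, 12, 15]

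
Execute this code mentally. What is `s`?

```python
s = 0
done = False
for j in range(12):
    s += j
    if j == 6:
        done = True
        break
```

Let's trace through this code step by step.

Initialize: s = 0
Initialize: done = False
Entering loop: for j in range(12):

After execution: s = 21
21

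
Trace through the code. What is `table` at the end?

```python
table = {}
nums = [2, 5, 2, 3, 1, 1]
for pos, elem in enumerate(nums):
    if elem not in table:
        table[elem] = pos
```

Let's trace through this code step by step.

Initialize: table = {}
Initialize: nums = [2, 5, 2, 3, 1, 1]
Entering loop: for pos, elem in enumerate(nums):

After execution: table = {2: 0, 5: 1, 3: 3, 1: 4}
{2: 0, 5: 1, 3: 3, 1: 4}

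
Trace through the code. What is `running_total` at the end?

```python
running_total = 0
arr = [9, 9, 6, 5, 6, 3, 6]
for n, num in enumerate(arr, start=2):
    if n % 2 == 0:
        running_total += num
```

Let's trace through this code step by step.

Initialize: running_total = 0
Initialize: arr = [9, 9, 6, 5, 6, 3, 6]
Entering loop: for n, num in enumerate(arr, start=2):

After execution: running_total = 27
27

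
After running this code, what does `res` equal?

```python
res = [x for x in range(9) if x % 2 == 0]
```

Let's trace through this code step by step.

Initialize: res = [x for x in range(9) if x % 2 == 0]

After execution: res = [0, 2, 4, 6, 8]
[0, 2, 4, 6, 8]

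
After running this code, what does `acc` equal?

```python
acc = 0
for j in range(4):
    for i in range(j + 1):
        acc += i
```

Let's trace through this code step by step.

Initialize: acc = 0
Entering loop: for j in range(4):

After execution: acc = 10
10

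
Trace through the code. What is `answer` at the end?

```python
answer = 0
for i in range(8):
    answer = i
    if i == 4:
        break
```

Let's trace through this code step by step.

Initialize: answer = 0
Entering loop: for i in range(8):

After execution: answer = 4
4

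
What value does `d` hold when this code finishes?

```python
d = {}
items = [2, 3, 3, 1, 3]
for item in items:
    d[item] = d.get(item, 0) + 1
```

Let's trace through this code step by step.

Initialize: d = {}
Initialize: items = [2, 3, 3, 1, 3]
Entering loop: for item in items:

After execution: d = {2: 1, 3: 3, 1: 1}
{2: 1, 3: 3, 1: 1}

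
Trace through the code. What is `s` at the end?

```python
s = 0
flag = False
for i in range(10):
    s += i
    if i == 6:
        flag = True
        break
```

Let's trace through this code step by step.

Initialize: s = 0
Initialize: flag = False
Entering loop: for i in range(10):

After execution: s = 21
21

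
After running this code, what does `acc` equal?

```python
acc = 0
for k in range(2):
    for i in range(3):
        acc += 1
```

Let's trace through this code step by step.

Initialize: acc = 0
Entering loop: for k in range(2):

After execution: acc = 6
6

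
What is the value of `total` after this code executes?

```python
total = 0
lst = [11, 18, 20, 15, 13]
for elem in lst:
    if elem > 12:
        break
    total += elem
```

Let's trace through this code step by step.

Initialize: total = 0
Initialize: lst = [11, 18, 20, 15, 13]
Entering loop: for elem in lst:

After execution: total = 11
11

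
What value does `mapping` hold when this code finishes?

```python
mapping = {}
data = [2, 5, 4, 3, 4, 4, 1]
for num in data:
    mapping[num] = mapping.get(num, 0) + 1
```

Let's trace through this code step by step.

Initialize: mapping = {}
Initialize: data = [2, 5, 4, 3, 4, 4, 1]
Entering loop: for num in data:

After execution: mapping = {2: 1, 5: 1, 4: 3, 3: 1, 1: 1}
{2: 1, 5: 1, 4: 3, 3: 1, 1: 1}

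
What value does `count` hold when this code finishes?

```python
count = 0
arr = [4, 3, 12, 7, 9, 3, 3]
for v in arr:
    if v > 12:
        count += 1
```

Let's trace through this code step by step.

Initialize: count = 0
Initialize: arr = [4, 3, 12, 7, 9, 3, 3]
Entering loop: for v in arr:

After execution: count = 0
0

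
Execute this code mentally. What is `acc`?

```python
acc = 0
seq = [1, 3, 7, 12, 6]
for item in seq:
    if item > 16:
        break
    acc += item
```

Let's trace through this code step by step.

Initialize: acc = 0
Initialize: seq = [1, 3, 7, 12, 6]
Entering loop: for item in seq:

After execution: acc = 29
29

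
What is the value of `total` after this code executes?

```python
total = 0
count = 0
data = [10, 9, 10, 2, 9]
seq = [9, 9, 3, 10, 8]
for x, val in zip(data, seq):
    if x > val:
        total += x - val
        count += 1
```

Let's trace through this code step by step.

Initialize: total = 0
Initialize: count = 0
Initialize: data = [10, 9, 10, 2, 9]
Initialize: seq = [9, 9, 3, 10, 8]
Entering loop: for x, val in zip(data, seq):

After execution: total = 9
9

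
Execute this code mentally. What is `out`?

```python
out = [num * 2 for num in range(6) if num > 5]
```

Let's trace through this code step by step.

Initialize: out = [num * 2 for num in range(6) if num > 5]

After execution: out = []
[]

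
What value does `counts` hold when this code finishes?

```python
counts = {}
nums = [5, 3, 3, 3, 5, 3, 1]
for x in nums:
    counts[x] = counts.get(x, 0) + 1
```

Let's trace through this code step by step.

Initialize: counts = {}
Initialize: nums = [5, 3, 3, 3, 5, 3, 1]
Entering loop: for x in nums:

After execution: counts = {5: 2, 3: 4, 1: 1}
{5: 2, 3: 4, 1: 1}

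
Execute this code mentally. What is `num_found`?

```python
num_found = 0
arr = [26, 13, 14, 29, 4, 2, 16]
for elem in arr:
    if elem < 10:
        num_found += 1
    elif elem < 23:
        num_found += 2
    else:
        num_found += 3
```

Let's trace through this code step by step.

Initialize: num_found = 0
Initialize: arr = [26, 13, 14, 29, 4, 2, 16]
Entering loop: for elem in arr:

After execution: num_found = 14
14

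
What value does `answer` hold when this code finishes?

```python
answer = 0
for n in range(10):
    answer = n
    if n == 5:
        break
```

Let's trace through this code step by step.

Initialize: answer = 0
Entering loop: for n in range(10):

After execution: answer = 5
5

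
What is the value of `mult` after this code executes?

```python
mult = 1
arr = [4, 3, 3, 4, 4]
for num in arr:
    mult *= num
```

Let's trace through this code step by step.

Initialize: mult = 1
Initialize: arr = [4, 3, 3, 4, 4]
Entering loop: for num in arr:

After execution: mult = 576
576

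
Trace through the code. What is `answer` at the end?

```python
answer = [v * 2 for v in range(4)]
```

Let's trace through this code step by step.

Initialize: answer = [v * 2 for v in range(4)]

After execution: answer = [0, 2, 4, 6]
[0, 2, 4, 6]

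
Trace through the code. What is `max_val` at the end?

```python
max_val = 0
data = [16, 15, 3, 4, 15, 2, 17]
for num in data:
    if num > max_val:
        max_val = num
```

Let's trace through this code step by step.

Initialize: max_val = 0
Initialize: data = [16, 15, 3, 4, 15, 2, 17]
Entering loop: for num in data:

After execution: max_val = 17
17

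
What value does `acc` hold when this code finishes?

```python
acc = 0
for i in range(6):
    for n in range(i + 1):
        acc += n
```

Let's trace through this code step by step.

Initialize: acc = 0
Entering loop: for i in range(6):

After execution: acc = 35
35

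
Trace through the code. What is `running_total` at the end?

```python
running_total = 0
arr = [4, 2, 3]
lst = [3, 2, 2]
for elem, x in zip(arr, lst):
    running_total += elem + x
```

Let's trace through this code step by step.

Initialize: running_total = 0
Initialize: arr = [4, 2, 3]
Initialize: lst = [3, 2, 2]
Entering loop: for elem, x in zip(arr, lst):

After execution: running_total = 16
16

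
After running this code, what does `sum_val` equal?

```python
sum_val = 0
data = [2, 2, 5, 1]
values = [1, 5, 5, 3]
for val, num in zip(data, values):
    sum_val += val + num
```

Let's trace through this code step by step.

Initialize: sum_val = 0
Initialize: data = [2, 2, 5, 1]
Initialize: values = [1, 5, 5, 3]
Entering loop: for val, num in zip(data, values):

After execution: sum_val = 24
24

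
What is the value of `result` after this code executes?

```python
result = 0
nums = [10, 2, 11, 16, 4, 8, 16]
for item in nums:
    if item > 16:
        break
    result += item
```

Let's trace through this code step by step.

Initialize: result = 0
Initialize: nums = [10, 2, 11, 16, 4, 8, 16]
Entering loop: for item in nums:

After execution: result = 67
67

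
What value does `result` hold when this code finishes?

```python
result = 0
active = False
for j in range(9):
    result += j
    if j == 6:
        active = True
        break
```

Let's trace through this code step by step.

Initialize: result = 0
Initialize: active = False
Entering loop: for j in range(9):

After execution: result = 21
21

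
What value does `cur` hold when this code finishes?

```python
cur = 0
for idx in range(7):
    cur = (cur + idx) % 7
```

Let's trace through this code step by step.

Initialize: cur = 0
Entering loop: for idx in range(7):

After execution: cur = 0
0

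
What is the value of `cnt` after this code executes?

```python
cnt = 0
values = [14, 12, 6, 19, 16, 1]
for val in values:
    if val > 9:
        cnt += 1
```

Let's trace through this code step by step.

Initialize: cnt = 0
Initialize: values = [14, 12, 6, 19, 16, 1]
Entering loop: for val in values:

After execution: cnt = 4
4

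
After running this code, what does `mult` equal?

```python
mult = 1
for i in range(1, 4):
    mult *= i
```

Let's trace through this code step by step.

Initialize: mult = 1
Entering loop: for i in range(1, 4):

After execution: mult = 6
6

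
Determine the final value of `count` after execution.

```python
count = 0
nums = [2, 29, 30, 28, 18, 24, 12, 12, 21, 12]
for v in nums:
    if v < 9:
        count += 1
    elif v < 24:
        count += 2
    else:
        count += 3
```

Let's trace through this code step by step.

Initialize: count = 0
Initialize: nums = [2, 29, 30, 28, 18, 24, 12, 12, 21, 12]
Entering loop: for v in nums:

After execution: count = 23
23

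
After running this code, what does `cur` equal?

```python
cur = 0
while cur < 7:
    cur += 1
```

Let's trace through this code step by step.

Initialize: cur = 0
Entering loop: while cur < 7:

After execution: cur = 7
7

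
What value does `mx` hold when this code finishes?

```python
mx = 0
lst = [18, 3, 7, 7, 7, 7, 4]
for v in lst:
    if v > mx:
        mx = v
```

Let's trace through this code step by step.

Initialize: mx = 0
Initialize: lst = [18, 3, 7, 7, 7, 7, 4]
Entering loop: for v in lst:

After execution: mx = 18
18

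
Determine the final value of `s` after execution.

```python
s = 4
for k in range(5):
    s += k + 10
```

Let's trace through this code step by step.

Initialize: s = 4
Entering loop: for k in range(5):

After execution: s = 64
64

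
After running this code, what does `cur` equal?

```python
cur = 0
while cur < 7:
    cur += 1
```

Let's trace through this code step by step.

Initialize: cur = 0
Entering loop: while cur < 7:

After execution: cur = 7
7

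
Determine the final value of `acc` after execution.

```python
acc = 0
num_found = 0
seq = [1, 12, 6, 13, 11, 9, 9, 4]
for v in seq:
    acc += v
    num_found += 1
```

Let's trace through this code step by step.

Initialize: acc = 0
Initialize: num_found = 0
Initialize: seq = [1, 12, 6, 13, 11, 9, 9, 4]
Entering loop: for v in seq:

After execution: acc = 65
65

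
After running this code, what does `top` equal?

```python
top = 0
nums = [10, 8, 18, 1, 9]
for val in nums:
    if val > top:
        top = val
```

Let's trace through this code step by step.

Initialize: top = 0
Initialize: nums = [10, 8, 18, 1, 9]
Entering loop: for val in nums:

After execution: top = 18
18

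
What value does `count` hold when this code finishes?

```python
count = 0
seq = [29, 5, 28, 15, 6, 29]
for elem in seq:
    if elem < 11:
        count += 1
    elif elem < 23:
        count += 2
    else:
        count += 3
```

Let's trace through this code step by step.

Initialize: count = 0
Initialize: seq = [29, 5, 28, 15, 6, 29]
Entering loop: for elem in seq:

After execution: count = 13
13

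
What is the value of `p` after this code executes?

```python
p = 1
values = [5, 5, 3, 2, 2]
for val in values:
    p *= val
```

Let's trace through this code step by step.

Initialize: p = 1
Initialize: values = [5, 5, 3, 2, 2]
Entering loop: for val in values:

After execution: p = 300
300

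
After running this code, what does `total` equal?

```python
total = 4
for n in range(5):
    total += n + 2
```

Let's trace through this code step by step.

Initialize: total = 4
Entering loop: for n in range(5):

After execution: total = 24
24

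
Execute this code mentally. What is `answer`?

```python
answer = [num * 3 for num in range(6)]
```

Let's trace through this code step by step.

Initialize: answer = [num * 3 for num in range(6)]

After execution: answer = [0, 3, 6, 9, 12, 15]
[0, 3, 6, 9, 12, 15]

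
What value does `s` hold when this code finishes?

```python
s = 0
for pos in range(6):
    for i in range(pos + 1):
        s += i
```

Let's trace through this code step by step.

Initialize: s = 0
Entering loop: for pos in range(6):

After execution: s = 35
35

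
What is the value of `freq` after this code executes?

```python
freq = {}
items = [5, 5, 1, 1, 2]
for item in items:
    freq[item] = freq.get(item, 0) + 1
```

Let's trace through this code step by step.

Initialize: freq = {}
Initialize: items = [5, 5, 1, 1, 2]
Entering loop: for item in items:

After execution: freq = {5: 2, 1: 2, 2: 1}
{5: 2, 1: 2, 2: 1}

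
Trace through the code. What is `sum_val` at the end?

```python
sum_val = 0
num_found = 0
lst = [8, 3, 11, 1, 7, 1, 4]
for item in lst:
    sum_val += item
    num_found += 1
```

Let's trace through this code step by step.

Initialize: sum_val = 0
Initialize: num_found = 0
Initialize: lst = [8, 3, 11, 1, 7, 1, 4]
Entering loop: for item in lst:

After execution: sum_val = 35
35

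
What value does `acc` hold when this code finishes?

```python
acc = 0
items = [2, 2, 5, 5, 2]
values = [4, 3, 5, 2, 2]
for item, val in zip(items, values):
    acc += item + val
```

Let's trace through this code step by step.

Initialize: acc = 0
Initialize: items = [2, 2, 5, 5, 2]
Initialize: values = [4, 3, 5, 2, 2]
Entering loop: for item, val in zip(items, values):

After execution: acc = 32
32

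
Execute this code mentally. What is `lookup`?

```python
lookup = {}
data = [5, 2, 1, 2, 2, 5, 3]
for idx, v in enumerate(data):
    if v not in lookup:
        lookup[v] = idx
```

Let's trace through this code step by step.

Initialize: lookup = {}
Initialize: data = [5, 2, 1, 2, 2, 5, 3]
Entering loop: for idx, v in enumerate(data):

After execution: lookup = {5: 0, 2: 1, 1: 2, 3: 6}
{5: 0, 2: 1, 1: 2, 3: 6}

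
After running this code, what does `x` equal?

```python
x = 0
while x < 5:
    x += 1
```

Let's trace through this code step by step.

Initialize: x = 0
Entering loop: while x < 5:

After execution: x = 5
5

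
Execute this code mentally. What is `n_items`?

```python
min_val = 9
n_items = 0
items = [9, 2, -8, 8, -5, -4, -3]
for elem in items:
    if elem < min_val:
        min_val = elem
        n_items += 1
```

Let's trace through this code step by step.

Initialize: min_val = 9
Initialize: n_items = 0
Initialize: items = [9, 2, -8, 8, -5, -4, -3]
Entering loop: for elem in items:

After execution: n_items = 2
2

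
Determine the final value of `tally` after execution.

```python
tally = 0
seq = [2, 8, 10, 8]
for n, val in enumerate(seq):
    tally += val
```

Let's trace through this code step by step.

Initialize: tally = 0
Initialize: seq = [2, 8, 10, 8]
Entering loop: for n, val in enumerate(seq):

After execution: tally = 28
28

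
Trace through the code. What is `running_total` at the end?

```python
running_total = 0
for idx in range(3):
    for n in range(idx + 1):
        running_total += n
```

Let's trace through this code step by step.

Initialize: running_total = 0
Entering loop: for idx in range(3):

After execution: running_total = 4
4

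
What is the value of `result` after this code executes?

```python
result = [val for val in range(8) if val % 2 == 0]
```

Let's trace through this code step by step.

Initialize: result = [val for val in range(8) if val % 2 == 0]

After execution: result = [0, 2, 4, 6]
[0, 2, 4, 6]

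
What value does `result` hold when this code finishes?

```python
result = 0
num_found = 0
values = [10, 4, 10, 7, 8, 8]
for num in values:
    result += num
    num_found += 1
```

Let's trace through this code step by step.

Initialize: result = 0
Initialize: num_found = 0
Initialize: values = [10, 4, 10, 7, 8, 8]
Entering loop: for num in values:

After execution: result = 47
47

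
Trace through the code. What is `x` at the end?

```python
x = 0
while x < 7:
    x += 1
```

Let's trace through this code step by step.

Initialize: x = 0
Entering loop: while x < 7:

After execution: x = 7
7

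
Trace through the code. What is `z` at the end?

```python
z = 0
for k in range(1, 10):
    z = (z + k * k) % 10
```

Let's trace through this code step by step.

Initialize: z = 0
Entering loop: for k in range(1, 10):

After execution: z = 5
5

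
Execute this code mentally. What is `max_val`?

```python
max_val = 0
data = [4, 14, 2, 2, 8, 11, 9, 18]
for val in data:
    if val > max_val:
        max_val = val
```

Let's trace through this code step by step.

Initialize: max_val = 0
Initialize: data = [4, 14, 2, 2, 8, 11, 9, 18]
Entering loop: for val in data:

After execution: max_val = 18
18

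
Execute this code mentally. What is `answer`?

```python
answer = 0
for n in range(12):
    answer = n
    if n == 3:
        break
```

Let's trace through this code step by step.

Initialize: answer = 0
Entering loop: for n in range(12):

After execution: answer = 3
3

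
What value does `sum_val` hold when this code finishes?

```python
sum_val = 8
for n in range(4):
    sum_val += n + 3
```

Let's trace through this code step by step.

Initialize: sum_val = 8
Entering loop: for n in range(4):

After execution: sum_val = 26
26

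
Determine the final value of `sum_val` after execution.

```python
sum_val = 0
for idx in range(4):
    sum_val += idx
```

Let's trace through this code step by step.

Initialize: sum_val = 0
Entering loop: for idx in range(4):

After execution: sum_val = 6
6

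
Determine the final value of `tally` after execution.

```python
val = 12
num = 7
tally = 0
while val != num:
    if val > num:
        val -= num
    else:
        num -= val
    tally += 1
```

Let's trace through this code step by step.

Initialize: val = 12
Initialize: num = 7
Initialize: tally = 0
Entering loop: while val != num:

After execution: tally = 5
5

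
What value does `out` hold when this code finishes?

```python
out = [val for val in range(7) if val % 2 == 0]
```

Let's trace through this code step by step.

Initialize: out = [val for val in range(7) if val % 2 == 0]

After execution: out = [0, 2, 4, 6]
[0, 2, 4, 6]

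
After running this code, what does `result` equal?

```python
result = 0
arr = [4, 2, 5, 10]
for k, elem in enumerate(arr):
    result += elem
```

Let's trace through this code step by step.

Initialize: result = 0
Initialize: arr = [4, 2, 5, 10]
Entering loop: for k, elem in enumerate(arr):

After execution: result = 21
21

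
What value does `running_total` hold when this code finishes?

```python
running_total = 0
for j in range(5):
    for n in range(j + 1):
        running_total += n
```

Let's trace through this code step by step.

Initialize: running_total = 0
Entering loop: for j in range(5):

After execution: running_total = 20
20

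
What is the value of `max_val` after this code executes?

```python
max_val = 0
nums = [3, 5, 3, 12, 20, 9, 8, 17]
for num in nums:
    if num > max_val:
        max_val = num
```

Let's trace through this code step by step.

Initialize: max_val = 0
Initialize: nums = [3, 5, 3, 12, 20, 9, 8, 17]
Entering loop: for num in nums:

After execution: max_val = 20
20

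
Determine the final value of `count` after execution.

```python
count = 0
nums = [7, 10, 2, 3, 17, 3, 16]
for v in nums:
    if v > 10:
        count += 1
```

Let's trace through this code step by step.

Initialize: count = 0
Initialize: nums = [7, 10, 2, 3, 17, 3, 16]
Entering loop: for v in nums:

After execution: count = 2
2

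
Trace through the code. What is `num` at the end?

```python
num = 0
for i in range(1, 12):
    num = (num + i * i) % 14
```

Let's trace through this code step by step.

Initialize: num = 0
Entering loop: for i in range(1, 12):

After execution: num = 2
2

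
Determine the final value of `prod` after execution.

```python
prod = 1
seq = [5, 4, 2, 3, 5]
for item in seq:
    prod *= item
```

Let's trace through this code step by step.

Initialize: prod = 1
Initialize: seq = [5, 4, 2, 3, 5]
Entering loop: for item in seq:

After execution: prod = 600
600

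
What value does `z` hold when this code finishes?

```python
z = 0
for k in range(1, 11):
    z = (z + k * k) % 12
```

Let's trace through this code step by step.

Initialize: z = 0
Entering loop: for k in range(1, 11):

After execution: z = 1
1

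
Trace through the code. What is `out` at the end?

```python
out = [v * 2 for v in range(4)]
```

Let's trace through this code step by step.

Initialize: out = [v * 2 for v in range(4)]

After execution: out = [0, 2, 4, 6]
[0, 2, 4, 6]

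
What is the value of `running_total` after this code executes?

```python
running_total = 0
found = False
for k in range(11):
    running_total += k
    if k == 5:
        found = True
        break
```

Let's trace through this code step by step.

Initialize: running_total = 0
Initialize: found = False
Entering loop: for k in range(11):

After execution: running_total = 15
15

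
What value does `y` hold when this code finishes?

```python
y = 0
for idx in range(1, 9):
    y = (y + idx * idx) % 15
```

Let's trace through this code step by step.

Initialize: y = 0
Entering loop: for idx in range(1, 9):

After execution: y = 9
9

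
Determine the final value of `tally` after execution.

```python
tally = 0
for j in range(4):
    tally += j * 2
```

Let's trace through this code step by step.

Initialize: tally = 0
Entering loop: for j in range(4):

After execution: tally = 12
12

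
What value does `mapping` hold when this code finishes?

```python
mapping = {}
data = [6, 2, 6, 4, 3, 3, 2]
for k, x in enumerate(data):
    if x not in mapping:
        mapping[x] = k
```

Let's trace through this code step by step.

Initialize: mapping = {}
Initialize: data = [6, 2, 6, 4, 3, 3, 2]
Entering loop: for k, x in enumerate(data):

After execution: mapping = {6: 0, 2: 1, 4: 3, 3: 4}
{6: 0, 2: 1, 4: 3, 3: 4}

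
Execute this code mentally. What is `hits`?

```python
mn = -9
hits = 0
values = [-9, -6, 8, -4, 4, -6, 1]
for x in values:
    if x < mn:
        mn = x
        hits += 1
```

Let's trace through this code step by step.

Initialize: mn = -9
Initialize: hits = 0
Initialize: values = [-9, -6, 8, -4, 4, -6, 1]
Entering loop: for x in values:

After execution: hits = 0
0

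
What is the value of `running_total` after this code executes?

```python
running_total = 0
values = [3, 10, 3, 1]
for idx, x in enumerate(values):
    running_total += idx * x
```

Let's trace through this code step by step.

Initialize: running_total = 0
Initialize: values = [3, 10, 3, 1]
Entering loop: for idx, x in enumerate(values):

After execution: running_total = 19
19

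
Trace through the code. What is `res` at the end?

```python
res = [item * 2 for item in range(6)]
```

Let's trace through this code step by step.

Initialize: res = [item * 2 for item in range(6)]

After execution: res = [0, 2, 4, 6, 8, 10]
[0, 2, 4, 6, 8, 10]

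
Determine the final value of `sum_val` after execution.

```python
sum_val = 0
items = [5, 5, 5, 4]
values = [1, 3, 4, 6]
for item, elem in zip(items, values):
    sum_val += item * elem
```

Let's trace through this code step by step.

Initialize: sum_val = 0
Initialize: items = [5, 5, 5, 4]
Initialize: values = [1, 3, 4, 6]
Entering loop: for item, elem in zip(items, values):

After execution: sum_val = 64
64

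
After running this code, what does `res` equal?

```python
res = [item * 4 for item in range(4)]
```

Let's trace through this code step by step.

Initialize: res = [item * 4 for item in range(4)]

After execution: res = [0, 4, 8, 12]
[0, 4, 8, 12]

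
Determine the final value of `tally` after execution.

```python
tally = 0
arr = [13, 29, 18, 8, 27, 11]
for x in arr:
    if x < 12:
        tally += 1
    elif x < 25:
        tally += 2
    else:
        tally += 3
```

Let's trace through this code step by step.

Initialize: tally = 0
Initialize: arr = [13, 29, 18, 8, 27, 11]
Entering loop: for x in arr:

After execution: tally = 12
12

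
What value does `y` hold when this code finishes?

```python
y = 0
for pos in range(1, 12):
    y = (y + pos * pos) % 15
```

Let's trace through this code step by step.

Initialize: y = 0
Entering loop: for pos in range(1, 12):

After execution: y = 11
11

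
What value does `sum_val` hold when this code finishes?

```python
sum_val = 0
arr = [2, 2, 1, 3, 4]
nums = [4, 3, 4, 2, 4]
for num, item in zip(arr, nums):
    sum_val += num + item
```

Let's trace through this code step by step.

Initialize: sum_val = 0
Initialize: arr = [2, 2, 1, 3, 4]
Initialize: nums = [4, 3, 4, 2, 4]
Entering loop: for num, item in zip(arr, nums):

After execution: sum_val = 29
29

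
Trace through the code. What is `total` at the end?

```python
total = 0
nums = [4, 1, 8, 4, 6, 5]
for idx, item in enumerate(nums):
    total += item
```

Let's trace through this code step by step.

Initialize: total = 0
Initialize: nums = [4, 1, 8, 4, 6, 5]
Entering loop: for idx, item in enumerate(nums):

After execution: total = 28
28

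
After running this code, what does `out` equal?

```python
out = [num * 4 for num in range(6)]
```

Let's trace through this code step by step.

Initialize: out = [num * 4 for num in range(6)]

After execution: out = [0, 4, 8, 12, 16, 20]
[0, 4, 8, 12, 16, 20]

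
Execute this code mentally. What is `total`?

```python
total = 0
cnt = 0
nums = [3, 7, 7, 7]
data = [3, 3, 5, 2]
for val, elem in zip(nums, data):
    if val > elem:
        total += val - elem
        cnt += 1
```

Let's trace through this code step by step.

Initialize: total = 0
Initialize: cnt = 0
Initialize: nums = [3, 7, 7, 7]
Initialize: data = [3, 3, 5, 2]
Entering loop: for val, elem in zip(nums, data):

After execution: total = 11
11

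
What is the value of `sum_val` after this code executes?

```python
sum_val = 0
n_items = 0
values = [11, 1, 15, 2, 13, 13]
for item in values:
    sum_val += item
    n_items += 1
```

Let's trace through this code step by step.

Initialize: sum_val = 0
Initialize: n_items = 0
Initialize: values = [11, 1, 15, 2, 13, 13]
Entering loop: for item in values:

After execution: sum_val = 55
55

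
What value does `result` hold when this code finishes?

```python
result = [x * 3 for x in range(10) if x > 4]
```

Let's trace through this code step by step.

Initialize: result = [x * 3 for x in range(10) if x > 4]

After execution: result = [15, 18, 21, 24, 27]
[15, 18, 21, 24, 27]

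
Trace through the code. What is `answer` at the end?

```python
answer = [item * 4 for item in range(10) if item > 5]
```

Let's trace through this code step by step.

Initialize: answer = [item * 4 for item in range(10) if item > 5]

After execution: answer = [24, 28, 32, 36]
[24, 28, 32, 36]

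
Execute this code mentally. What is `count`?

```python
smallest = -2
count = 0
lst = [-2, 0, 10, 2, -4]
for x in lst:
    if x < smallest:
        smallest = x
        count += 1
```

Let's trace through this code step by step.

Initialize: smallest = -2
Initialize: count = 0
Initialize: lst = [-2, 0, 10, 2, -4]
Entering loop: for x in lst:

After execution: count = 1
1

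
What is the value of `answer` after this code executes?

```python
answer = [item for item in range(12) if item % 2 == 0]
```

Let's trace through this code step by step.

Initialize: answer = [item for item in range(12) if item % 2 == 0]

After execution: answer = [0, 2, 4, 6, 8, 10]
[0, 2, 4, 6, 8, 10]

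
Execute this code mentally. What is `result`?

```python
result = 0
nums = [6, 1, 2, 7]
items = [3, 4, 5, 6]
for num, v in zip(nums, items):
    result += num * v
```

Let's trace through this code step by step.

Initialize: result = 0
Initialize: nums = [6, 1, 2, 7]
Initialize: items = [3, 4, 5, 6]
Entering loop: for num, v in zip(nums, items):

After execution: result = 74
74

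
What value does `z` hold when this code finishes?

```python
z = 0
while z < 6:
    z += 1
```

Let's trace through this code step by step.

Initialize: z = 0
Entering loop: while z < 6:

After execution: z = 6
6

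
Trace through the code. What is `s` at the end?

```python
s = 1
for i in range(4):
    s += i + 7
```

Let's trace through this code step by step.

Initialize: s = 1
Entering loop: for i in range(4):

After execution: s = 35
35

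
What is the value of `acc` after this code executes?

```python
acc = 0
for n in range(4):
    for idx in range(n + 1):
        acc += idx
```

Let's trace through this code step by step.

Initialize: acc = 0
Entering loop: for n in range(4):

After execution: acc = 10
10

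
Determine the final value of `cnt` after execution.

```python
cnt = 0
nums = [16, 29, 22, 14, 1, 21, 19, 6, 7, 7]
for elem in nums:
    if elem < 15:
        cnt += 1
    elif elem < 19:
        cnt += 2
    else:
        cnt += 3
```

Let's trace through this code step by step.

Initialize: cnt = 0
Initialize: nums = [16, 29, 22, 14, 1, 21, 19, 6, 7, 7]
Entering loop: for elem in nums:

After execution: cnt = 19
19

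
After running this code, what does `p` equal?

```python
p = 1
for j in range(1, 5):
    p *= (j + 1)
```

Let's trace through this code step by step.

Initialize: p = 1
Entering loop: for j in range(1, 5):

After execution: p = 120
120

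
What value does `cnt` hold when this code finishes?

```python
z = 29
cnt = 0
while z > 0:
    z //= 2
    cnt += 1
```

Let's trace through this code step by step.

Initialize: z = 29
Initialize: cnt = 0
Entering loop: while z > 0:

After execution: cnt = 5
5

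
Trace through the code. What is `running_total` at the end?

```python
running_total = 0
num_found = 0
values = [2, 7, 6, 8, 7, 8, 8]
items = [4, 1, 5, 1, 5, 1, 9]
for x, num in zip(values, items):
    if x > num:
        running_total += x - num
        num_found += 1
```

Let's trace through this code step by step.

Initialize: running_total = 0
Initialize: num_found = 0
Initialize: values = [2, 7, 6, 8, 7, 8, 8]
Initialize: items = [4, 1, 5, 1, 5, 1, 9]
Entering loop: for x, num in zip(values, items):

After execution: running_total = 23
23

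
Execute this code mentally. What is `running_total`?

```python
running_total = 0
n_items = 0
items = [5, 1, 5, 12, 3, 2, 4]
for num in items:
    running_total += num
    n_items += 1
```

Let's trace through this code step by step.

Initialize: running_total = 0
Initialize: n_items = 0
Initialize: items = [5, 1, 5, 12, 3, 2, 4]
Entering loop: for num in items:

After execution: running_total = 32
32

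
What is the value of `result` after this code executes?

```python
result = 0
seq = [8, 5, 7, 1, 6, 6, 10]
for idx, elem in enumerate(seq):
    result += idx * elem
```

Let's trace through this code step by step.

Initialize: result = 0
Initialize: seq = [8, 5, 7, 1, 6, 6, 10]
Entering loop: for idx, elem in enumerate(seq):

After execution: result = 136
136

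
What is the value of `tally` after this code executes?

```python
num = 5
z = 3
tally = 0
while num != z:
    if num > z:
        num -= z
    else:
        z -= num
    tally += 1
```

Let's trace through this code step by step.

Initialize: num = 5
Initialize: z = 3
Initialize: tally = 0
Entering loop: while num != z:

After execution: tally = 3
3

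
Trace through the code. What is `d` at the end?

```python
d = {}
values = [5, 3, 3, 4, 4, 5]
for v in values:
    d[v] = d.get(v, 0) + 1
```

Let's trace through this code step by step.

Initialize: d = {}
Initialize: values = [5, 3, 3, 4, 4, 5]
Entering loop: for v in values:

After execution: d = {5: 2, 3: 2, 4: 2}
{5: 2, 3: 2, 4: 2}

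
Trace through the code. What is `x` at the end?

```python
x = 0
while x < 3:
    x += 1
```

Let's trace through this code step by step.

Initialize: x = 0
Entering loop: while x < 3:

After execution: x = 3
3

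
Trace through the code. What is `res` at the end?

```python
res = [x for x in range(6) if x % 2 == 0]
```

Let's trace through this code step by step.

Initialize: res = [x for x in range(6) if x % 2 == 0]

After execution: res = [0, 2, 4]
[0, 2, 4]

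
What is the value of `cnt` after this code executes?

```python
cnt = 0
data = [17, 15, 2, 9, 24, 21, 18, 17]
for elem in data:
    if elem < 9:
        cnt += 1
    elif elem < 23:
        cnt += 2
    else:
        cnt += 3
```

Let's trace through this code step by step.

Initialize: cnt = 0
Initialize: data = [17, 15, 2, 9, 24, 21, 18, 17]
Entering loop: for elem in data:

After execution: cnt = 16
16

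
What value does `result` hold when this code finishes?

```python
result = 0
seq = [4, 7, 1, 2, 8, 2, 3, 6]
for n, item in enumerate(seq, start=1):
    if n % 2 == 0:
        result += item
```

Let's trace through this code step by step.

Initialize: result = 0
Initialize: seq = [4, 7, 1, 2, 8, 2, 3, 6]
Entering loop: for n, item in enumerate(seq, start=1):

After execution: result = 17
17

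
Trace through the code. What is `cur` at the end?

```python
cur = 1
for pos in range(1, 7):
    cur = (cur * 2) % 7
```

Let's trace through this code step by step.

Initialize: cur = 1
Entering loop: for pos in range(1, 7):

After execution: cur = 1
1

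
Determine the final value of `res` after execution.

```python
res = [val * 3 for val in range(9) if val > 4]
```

Let's trace through this code step by step.

Initialize: res = [val * 3 for val in range(9) if val > 4]

After execution: res = [15, 18, 21, 24]
[15, 18, 21, 24]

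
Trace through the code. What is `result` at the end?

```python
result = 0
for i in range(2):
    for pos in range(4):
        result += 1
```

Let's trace through this code step by step.

Initialize: result = 0
Entering loop: for i in range(2):

After execution: result = 8
8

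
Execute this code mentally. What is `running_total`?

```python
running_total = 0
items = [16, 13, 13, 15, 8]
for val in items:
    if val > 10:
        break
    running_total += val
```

Let's trace through this code step by step.

Initialize: running_total = 0
Initialize: items = [16, 13, 13, 15, 8]
Entering loop: for val in items:

After execution: running_total = 0
0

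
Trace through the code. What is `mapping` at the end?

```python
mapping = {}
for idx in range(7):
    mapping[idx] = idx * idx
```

Let's trace through this code step by step.

Initialize: mapping = {}
Entering loop: for idx in range(7):

After execution: mapping = {0: 0, 1: 1, 2: 4, 3: 9, 4: 16, 5: 25, 6: 36}
{0: 0, 1: 1, 2: 4, 3: 9, 4: 16, 5: 25, 6: 36}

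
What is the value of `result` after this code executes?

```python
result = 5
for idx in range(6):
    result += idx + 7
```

Let's trace through this code step by step.

Initialize: result = 5
Entering loop: for idx in range(6):

After execution: result = 62
62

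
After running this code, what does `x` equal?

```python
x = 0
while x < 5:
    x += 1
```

Let's trace through this code step by step.

Initialize: x = 0
Entering loop: while x < 5:

After execution: x = 5
5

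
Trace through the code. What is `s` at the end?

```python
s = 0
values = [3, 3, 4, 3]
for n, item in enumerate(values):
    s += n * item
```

Let's trace through this code step by step.

Initialize: s = 0
Initialize: values = [3, 3, 4, 3]
Entering loop: for n, item in enumerate(values):

After execution: s = 20
20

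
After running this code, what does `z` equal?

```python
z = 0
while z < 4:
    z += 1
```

Let's trace through this code step by step.

Initialize: z = 0
Entering loop: while z < 4:

After execution: z = 4
4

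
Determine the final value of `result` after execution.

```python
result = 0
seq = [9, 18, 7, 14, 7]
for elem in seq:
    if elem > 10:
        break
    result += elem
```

Let's trace through this code step by step.

Initialize: result = 0
Initialize: seq = [9, 18, 7, 14, 7]
Entering loop: for elem in seq:

After execution: result = 9
9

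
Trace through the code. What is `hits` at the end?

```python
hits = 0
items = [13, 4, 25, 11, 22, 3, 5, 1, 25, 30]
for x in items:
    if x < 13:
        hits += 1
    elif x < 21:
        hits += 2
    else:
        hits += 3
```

Let's trace through this code step by step.

Initialize: hits = 0
Initialize: items = [13, 4, 25, 11, 22, 3, 5, 1, 25, 30]
Entering loop: for x in items:

After execution: hits = 19
19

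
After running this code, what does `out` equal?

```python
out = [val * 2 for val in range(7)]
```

Let's trace through this code step by step.

Initialize: out = [val * 2 for val in range(7)]

After execution: out = [0, 2, 4, 6, 8, 10, 12]
[0, 2, 4, 6, 8, 10, 12]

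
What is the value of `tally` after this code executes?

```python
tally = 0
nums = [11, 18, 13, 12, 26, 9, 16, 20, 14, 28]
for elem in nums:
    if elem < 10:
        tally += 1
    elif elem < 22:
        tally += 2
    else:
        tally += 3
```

Let's trace through this code step by step.

Initialize: tally = 0
Initialize: nums = [11, 18, 13, 12, 26, 9, 16, 20, 14, 28]
Entering loop: for elem in nums:

After execution: tally = 21
21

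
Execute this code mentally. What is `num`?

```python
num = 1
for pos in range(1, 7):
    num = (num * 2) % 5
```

Let's trace through this code step by step.

Initialize: num = 1
Entering loop: for pos in range(1, 7):

After execution: num = 4
4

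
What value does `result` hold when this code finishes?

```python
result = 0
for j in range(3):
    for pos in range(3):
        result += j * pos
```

Let's trace through this code step by step.

Initialize: result = 0
Entering loop: for j in range(3):

After execution: result = 9
9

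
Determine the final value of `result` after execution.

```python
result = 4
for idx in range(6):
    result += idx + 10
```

Let's trace through this code step by step.

Initialize: result = 4
Entering loop: for idx in range(6):

After execution: result = 79
79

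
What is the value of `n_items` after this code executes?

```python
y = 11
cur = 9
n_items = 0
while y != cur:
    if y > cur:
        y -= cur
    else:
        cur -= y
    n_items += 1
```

Let's trace through this code step by step.

Initialize: y = 11
Initialize: cur = 9
Initialize: n_items = 0
Entering loop: while y != cur:

After execution: n_items = 6
6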